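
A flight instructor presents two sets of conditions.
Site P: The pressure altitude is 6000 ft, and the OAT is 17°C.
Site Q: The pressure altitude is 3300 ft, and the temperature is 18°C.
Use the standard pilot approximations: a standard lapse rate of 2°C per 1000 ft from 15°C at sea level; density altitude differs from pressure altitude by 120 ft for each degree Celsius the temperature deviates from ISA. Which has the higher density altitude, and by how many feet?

Site P by 3228 ft

Site P: ISA temp = 3°C, deviation +14°C, DA = 6000 + 120 × 14 = 7680 ft.
Site Q: ISA temp = 8.4°C, deviation +9.6°C, DA = 3300 + 120 × 9.6 = 4452 ft.
Site P is higher by 7680 − 4452 = 3228 ft.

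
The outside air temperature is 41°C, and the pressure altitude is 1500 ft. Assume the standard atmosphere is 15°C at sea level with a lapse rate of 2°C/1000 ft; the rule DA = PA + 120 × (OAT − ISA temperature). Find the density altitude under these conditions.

4980 ft

ISA temperature at 1500 ft = 15 − 2 × (1500/1000) = 12°C.
ISA deviation = 41 − 12 = +29°C.
Density altitude = 1500 + 120 × (29) = 1500 + (+3480) = 4980 ft.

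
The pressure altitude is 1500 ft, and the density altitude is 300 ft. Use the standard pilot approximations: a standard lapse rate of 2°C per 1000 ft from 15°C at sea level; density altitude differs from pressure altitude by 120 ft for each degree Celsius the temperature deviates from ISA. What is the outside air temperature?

Density altitude − pressure altitude = 300 − 1500 = -1200 ft.
At 120 ft/°C that is an ISA deviation of -1200/120 = -10°C.
ISA temperature at 1500 ft = 15 − 2 × (1500/1000) = 12°C.
OAT = ISA + deviation = 12 + (-10) = 2°C.

2°C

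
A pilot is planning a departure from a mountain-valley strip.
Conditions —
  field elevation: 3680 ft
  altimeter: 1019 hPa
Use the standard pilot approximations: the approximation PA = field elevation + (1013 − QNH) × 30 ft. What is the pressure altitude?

Pressure correction = (1013 − 1019) × 30 = -180 ft.
Pressure altitude = 3680 + (-180) = 3500 ft.

3500 ft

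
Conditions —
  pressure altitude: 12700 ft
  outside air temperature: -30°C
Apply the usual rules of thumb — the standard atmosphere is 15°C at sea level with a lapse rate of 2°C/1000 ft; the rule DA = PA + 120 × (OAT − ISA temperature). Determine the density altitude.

10348 ft

ISA temperature at 12700 ft = 15 − 2 × (12700/1000) = -10.4°C.
ISA deviation = -30 − (-10.4) = -19.6°C.
Density altitude = 12700 + 120 × (-19.6) = 12700 + (-2352) = 10348 ft.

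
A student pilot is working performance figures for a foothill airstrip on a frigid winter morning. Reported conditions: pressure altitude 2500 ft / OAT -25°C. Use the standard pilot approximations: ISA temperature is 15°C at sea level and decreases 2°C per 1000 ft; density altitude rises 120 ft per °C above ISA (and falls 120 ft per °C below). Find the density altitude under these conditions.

ISA temperature at 2500 ft = 15 − 2 × (2500/1000) = 10°C.
ISA deviation = -25 − 10 = -35°C.
Density altitude = 2500 + 120 × (-35) = 2500 + (-4200) = -1700 ft.

-1700 ft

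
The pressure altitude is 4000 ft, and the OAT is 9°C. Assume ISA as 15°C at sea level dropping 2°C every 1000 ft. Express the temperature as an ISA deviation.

ISA+2°C

ISA temperature at 4000 ft = 15 − 2 × (4000/1000) = 7°C.
Deviation = OAT − ISA = 9 − 7 = +2°C.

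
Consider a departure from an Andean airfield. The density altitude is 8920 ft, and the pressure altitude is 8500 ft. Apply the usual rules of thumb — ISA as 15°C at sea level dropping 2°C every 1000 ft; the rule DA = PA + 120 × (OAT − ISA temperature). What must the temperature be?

Density altitude − pressure altitude = 8920 − 8500 = +420 ft.
At 120 ft/°C that is an ISA deviation of 420/120 = +3.5°C.
ISA temperature at 8500 ft = 15 − 2 × (8500/1000) = -2°C.
OAT = ISA + deviation = -2 + (+3.5) = 1.5°C.

1.5°C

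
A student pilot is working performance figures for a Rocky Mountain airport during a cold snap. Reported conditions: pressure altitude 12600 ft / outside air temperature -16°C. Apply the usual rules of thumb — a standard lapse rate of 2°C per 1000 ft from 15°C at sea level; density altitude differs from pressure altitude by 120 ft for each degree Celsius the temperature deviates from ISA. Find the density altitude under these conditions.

11904 ft

ISA temperature at 12600 ft = 15 − 2 × (12600/1000) = -10.2°C.
ISA deviation = -16 − (-10.2) = -5.8°C.
Density altitude = 12600 + 120 × (-5.8) = 12600 + (-696) = 11904 ft.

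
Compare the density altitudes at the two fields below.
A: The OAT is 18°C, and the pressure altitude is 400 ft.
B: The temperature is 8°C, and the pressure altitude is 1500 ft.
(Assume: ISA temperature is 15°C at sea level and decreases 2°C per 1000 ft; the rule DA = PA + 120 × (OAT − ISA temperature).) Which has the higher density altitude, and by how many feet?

A: ISA temp = 14.2°C, deviation +3.8°C, DA = 400 + 120 × 3.8 = 856 ft.
B: ISA temp = 12°C, deviation -4°C, DA = 1500 + 120 × (-4) = 1020 ft.
B is higher by 1020 − 856 = 164 ft.

B by 164 ft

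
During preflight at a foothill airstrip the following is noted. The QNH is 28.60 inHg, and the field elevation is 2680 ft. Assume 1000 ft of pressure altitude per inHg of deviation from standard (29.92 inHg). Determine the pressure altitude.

4000 ft

Pressure correction = (29.92 − 28.60) × 1000 = +1320 ft.
Pressure altitude = 2680 + (+1320) = 4000 ft.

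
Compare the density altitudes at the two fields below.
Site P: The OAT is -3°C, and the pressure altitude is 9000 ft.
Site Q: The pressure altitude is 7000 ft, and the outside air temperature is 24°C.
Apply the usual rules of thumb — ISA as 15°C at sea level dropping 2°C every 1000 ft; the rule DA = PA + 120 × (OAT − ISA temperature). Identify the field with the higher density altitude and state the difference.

Site Q by 760 ft

Site P: ISA temp = -3°C, deviation 0°C, DA = 9000 + 120 × 0 = 9000 ft.
Site Q: ISA temp = 1°C, deviation +23°C, DA = 7000 + 120 × 23 = 9760 ft.
Site Q is higher by 9760 − 9000 = 760 ft.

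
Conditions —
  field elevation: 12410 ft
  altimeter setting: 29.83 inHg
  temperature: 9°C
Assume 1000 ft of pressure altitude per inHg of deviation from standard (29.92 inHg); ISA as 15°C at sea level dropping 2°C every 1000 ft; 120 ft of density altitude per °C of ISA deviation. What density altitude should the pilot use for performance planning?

14780 ft

Pressure altitude = 12410 + (29.92 − 29.83) × 1000 = 12410 + (+90) = 12500 ft.
ISA temperature at 12500 ft = 15 − 2 × (12500/1000) = -10°C.
ISA deviation = 9 − (-10) = +19°C.
Density altitude = 12500 + 120 × (19) = 14780 ft.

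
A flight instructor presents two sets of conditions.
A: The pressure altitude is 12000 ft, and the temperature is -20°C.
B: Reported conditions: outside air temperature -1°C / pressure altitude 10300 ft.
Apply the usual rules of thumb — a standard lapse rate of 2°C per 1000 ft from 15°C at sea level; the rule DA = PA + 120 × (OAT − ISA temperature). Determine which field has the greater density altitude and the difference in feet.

B by 172 ft

A: ISA temp = -9°C, deviation -11°C, DA = 12000 + 120 × (-11) = 10680 ft.
B: ISA temp = -5.6°C, deviation +4.6°C, DA = 10300 + 120 × 4.6 = 10852 ft.
B is higher by 10852 − 10680 = 172 ft.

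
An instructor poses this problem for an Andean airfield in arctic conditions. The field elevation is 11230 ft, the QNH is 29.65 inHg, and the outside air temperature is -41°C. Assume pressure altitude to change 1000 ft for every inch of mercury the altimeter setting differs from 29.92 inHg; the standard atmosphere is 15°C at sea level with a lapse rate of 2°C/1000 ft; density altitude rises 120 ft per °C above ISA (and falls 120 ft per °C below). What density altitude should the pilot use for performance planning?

7540 ft

Pressure altitude = 11230 + (29.92 − 29.65) × 1000 = 11230 + (+270) = 11500 ft.
ISA temperature at 11500 ft = 15 − 2 × (11500/1000) = -8°C.
ISA deviation = -41 − (-8) = -33°C.
Density altitude = 11500 + 120 × (-33) = 7540 ft.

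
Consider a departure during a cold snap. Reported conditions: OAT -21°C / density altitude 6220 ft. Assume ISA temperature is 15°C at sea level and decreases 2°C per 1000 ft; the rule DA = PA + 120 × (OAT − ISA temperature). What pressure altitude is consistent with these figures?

8500 ft

DA = PA + 120 × (OAT − (15 − 2·PA/1000)) = PA + 120·OAT − 1800 + 0.24·PA = 1.24·PA + 120·OAT − 1800.
So 1.24·PA = 6220 − 120 × (-21) + 1800 = 10540.
PA = 10540 / 1.24 = 8500 ft.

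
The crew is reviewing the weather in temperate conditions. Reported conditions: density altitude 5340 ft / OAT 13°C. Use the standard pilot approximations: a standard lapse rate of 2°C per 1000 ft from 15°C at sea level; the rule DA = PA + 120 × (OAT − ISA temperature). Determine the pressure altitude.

4500 ft

DA = PA + 120 × (OAT − (15 − 2·PA/1000)) = PA + 120·OAT − 1800 + 0.24·PA = 1.24·PA + 120·OAT − 1800.
So 1.24·PA = 5340 − 120 × 13 + 1800 = 5580.
PA = 5580 / 1.24 = 4500 ft.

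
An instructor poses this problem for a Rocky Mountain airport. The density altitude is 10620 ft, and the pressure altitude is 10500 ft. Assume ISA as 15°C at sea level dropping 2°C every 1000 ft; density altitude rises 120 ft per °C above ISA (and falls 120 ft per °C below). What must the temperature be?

Density altitude − pressure altitude = 10620 − 10500 = +120 ft.
At 120 ft/°C that is an ISA deviation of 120/120 = +1°C.
ISA temperature at 10500 ft = 15 − 2 × (10500/1000) = -6°C.
OAT = ISA + deviation = -6 + (+1) = -5°C.

-5°C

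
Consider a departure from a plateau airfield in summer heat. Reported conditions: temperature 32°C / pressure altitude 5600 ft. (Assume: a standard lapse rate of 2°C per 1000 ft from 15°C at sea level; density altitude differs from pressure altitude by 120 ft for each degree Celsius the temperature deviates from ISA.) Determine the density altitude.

ISA temperature at 5600 ft = 15 − 2 × (5600/1000) = 3.8°C.
ISA deviation = 32 − 3.8 = +28.2°C.
Density altitude = 5600 + 120 × (28.2) = 5600 + (+3384) = 8984 ft.

8984 ft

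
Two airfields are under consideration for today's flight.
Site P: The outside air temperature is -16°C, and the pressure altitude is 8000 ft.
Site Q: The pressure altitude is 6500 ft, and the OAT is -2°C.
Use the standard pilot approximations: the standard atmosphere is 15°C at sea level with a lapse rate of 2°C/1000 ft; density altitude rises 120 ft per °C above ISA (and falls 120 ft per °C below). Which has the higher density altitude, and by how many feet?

Site P by 180 ft

Site P: ISA temp = -1°C, deviation -15°C, DA = 8000 + 120 × (-15) = 6200 ft.
Site Q: ISA temp = 2°C, deviation -4°C, DA = 6500 + 120 × (-4) = 6020 ft.
Site P is higher by 6200 − 6020 = 180 ft.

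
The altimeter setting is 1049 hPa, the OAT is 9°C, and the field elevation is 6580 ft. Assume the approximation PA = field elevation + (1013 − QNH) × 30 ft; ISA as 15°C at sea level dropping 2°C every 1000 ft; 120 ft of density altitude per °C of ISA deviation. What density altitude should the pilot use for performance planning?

Pressure altitude = 6580 + (1013 − 1049) × 30 = 6580 + (-1080) = 5500 ft.
ISA temperature at 5500 ft = 15 − 2 × (5500/1000) = 4°C.
ISA deviation = 9 − 4 = +5°C.
Density altitude = 5500 + 120 × (5) = 6100 ft.

6100 ft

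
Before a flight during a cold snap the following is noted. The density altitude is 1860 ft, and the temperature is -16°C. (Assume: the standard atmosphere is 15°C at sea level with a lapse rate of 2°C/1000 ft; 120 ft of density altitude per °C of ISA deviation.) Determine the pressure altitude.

DA = PA + 120 × (OAT − (15 − 2·PA/1000)) = PA + 120·OAT − 1800 + 0.24·PA = 1.24·PA + 120·OAT − 1800.
So 1.24·PA = 1860 − 120 × (-16) + 1800 = 5580.
PA = 5580 / 1.24 = 4500 ft.

4500 ft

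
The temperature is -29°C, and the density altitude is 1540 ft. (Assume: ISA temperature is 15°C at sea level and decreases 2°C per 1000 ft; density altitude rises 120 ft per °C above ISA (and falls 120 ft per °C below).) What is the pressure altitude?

5500 ft

DA = PA + 120 × (OAT − (15 − 2·PA/1000)) = PA + 120·OAT − 1800 + 0.24·PA = 1.24·PA + 120·OAT − 1800.
So 1.24·PA = 1540 − 120 × (-29) + 1800 = 6820.
PA = 6820 / 1.24 = 5500 ft.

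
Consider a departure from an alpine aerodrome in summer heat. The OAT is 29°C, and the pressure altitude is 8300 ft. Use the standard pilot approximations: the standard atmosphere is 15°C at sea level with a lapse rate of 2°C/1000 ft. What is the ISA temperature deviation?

ISA temperature at 8300 ft = 15 − 2 × (8300/1000) = -1.6°C.
Deviation = OAT − ISA = 29 − (-1.6) = +30.6°C.

ISA+30.6°C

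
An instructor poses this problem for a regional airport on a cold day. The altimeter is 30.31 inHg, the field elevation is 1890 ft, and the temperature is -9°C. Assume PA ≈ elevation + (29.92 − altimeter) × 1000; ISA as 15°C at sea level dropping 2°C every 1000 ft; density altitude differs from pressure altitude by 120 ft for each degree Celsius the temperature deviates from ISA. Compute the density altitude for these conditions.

Pressure altitude = 1890 + (29.92 − 30.31) × 1000 = 1890 + (-390) = 1500 ft.
ISA temperature at 1500 ft = 15 − 2 × (1500/1000) = 12°C.
ISA deviation = -9 − 12 = -21°C.
Density altitude = 1500 + 120 × (-21) = -1020 ft.

-1020 ft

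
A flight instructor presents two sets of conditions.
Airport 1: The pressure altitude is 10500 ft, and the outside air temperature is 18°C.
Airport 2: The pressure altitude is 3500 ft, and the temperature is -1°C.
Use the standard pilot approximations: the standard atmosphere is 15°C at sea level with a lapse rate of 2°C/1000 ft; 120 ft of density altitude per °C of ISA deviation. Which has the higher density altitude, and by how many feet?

Airport 1: ISA temp = -6°C, deviation +24°C, DA = 10500 + 120 × 24 = 13380 ft.
Airport 2: ISA temp = 8°C, deviation -9°C, DA = 3500 + 120 × (-9) = 2420 ft.
Airport 1 is higher by 13380 − 2420 = 10960 ft.

Airport 1 by 10960 ft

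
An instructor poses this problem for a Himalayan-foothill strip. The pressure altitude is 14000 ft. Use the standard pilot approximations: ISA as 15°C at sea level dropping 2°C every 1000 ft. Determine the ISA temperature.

ISA temperature = 15 − 2 × (14000/1000) = 15 − 28 = -13°C.

-13°C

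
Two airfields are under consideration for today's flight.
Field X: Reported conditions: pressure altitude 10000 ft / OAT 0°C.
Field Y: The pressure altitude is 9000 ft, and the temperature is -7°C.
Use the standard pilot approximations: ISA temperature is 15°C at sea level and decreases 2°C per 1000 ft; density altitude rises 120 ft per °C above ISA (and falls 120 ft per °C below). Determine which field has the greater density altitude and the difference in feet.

Field X: ISA temp = -5°C, deviation +5°C, DA = 10000 + 120 × 5 = 10600 ft.
Field Y: ISA temp = -3°C, deviation -4°C, DA = 9000 + 120 × (-4) = 8520 ft.
Field X is higher by 10600 − 8520 = 2080 ft.

Field X by 2080 ft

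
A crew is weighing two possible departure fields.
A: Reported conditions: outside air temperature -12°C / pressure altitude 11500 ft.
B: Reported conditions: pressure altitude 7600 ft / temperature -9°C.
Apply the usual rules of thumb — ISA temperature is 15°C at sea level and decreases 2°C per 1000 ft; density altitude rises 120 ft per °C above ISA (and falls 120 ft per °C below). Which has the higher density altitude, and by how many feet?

A: ISA temp = -8°C, deviation -4°C, DA = 11500 + 120 × (-4) = 11020 ft.
B: ISA temp = -0.2°C, deviation -8.8°C, DA = 7600 + 120 × (-8.8) = 6544 ft.
A is higher by 11020 − 6544 = 4476 ft.

A by 4476 ft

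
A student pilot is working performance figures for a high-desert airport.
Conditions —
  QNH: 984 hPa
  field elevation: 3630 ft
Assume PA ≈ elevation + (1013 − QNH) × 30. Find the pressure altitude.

4500 ft

Pressure correction = (1013 − 984) × 30 = +870 ft.
Pressure altitude = 3630 + (+870) = 4500 ft.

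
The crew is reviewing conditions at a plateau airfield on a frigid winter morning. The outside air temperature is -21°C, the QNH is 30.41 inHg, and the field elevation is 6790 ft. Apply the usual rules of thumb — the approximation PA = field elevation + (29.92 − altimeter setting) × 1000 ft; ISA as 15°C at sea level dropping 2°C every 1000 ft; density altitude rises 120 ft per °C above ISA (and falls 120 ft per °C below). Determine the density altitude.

Pressure altitude = 6790 + (29.92 − 30.41) × 1000 = 6790 + (-490) = 6300 ft.
ISA temperature at 6300 ft = 15 − 2 × (6300/1000) = 2.4°C.
ISA deviation = -21 − 2.4 = -23.4°C.
Density altitude = 6300 + 120 × (-23.4) = 3492 ft.

3492 ft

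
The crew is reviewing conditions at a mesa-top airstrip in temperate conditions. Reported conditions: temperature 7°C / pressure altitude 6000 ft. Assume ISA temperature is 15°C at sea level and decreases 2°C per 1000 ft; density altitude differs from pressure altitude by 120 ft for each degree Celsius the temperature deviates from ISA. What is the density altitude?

6480 ft

ISA temperature at 6000 ft = 15 − 2 × (6000/1000) = 3°C.
ISA deviation = 7 − 3 = +4°C.
Density altitude = 6000 + 120 × (4) = 6000 + (+480) = 6480 ft.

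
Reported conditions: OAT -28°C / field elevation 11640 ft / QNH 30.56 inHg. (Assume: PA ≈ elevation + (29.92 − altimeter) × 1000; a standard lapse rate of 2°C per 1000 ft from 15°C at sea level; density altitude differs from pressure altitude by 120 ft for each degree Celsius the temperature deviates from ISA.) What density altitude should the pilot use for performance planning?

Pressure altitude = 11640 + (29.92 − 30.56) × 1000 = 11640 + (-640) = 11000 ft.
ISA temperature at 11000 ft = 15 − 2 × (11000/1000) = -7°C.
ISA deviation = -28 − (-7) = -21°C.
Density altitude = 11000 + 120 × (-21) = 8480 ft.

8480 ft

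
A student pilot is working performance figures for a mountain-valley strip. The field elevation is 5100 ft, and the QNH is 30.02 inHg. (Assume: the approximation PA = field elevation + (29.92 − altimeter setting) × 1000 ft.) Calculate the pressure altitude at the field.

Pressure correction = (29.92 − 30.02) × 1000 = -100 ft.
Pressure altitude = 5100 + (-100) = 5000 ft.

5000 ft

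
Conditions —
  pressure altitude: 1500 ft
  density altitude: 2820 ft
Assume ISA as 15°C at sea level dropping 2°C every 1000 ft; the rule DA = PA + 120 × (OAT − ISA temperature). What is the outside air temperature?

23°C

Density altitude − pressure altitude = 2820 − 1500 = +1320 ft.
At 120 ft/°C that is an ISA deviation of 1320/120 = +11°C.
ISA temperature at 1500 ft = 15 − 2 × (1500/1000) = 12°C.
OAT = ISA + deviation = 12 + (+11) = 23°C.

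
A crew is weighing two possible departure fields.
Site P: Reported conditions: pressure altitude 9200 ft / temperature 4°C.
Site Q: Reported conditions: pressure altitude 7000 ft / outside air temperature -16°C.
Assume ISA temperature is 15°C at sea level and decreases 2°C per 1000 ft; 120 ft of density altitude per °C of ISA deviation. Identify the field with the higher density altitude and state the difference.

Site P by 5128 ft

Site P: ISA temp = -3.4°C, deviation +7.4°C, DA = 9200 + 120 × 7.4 = 10088 ft.
Site Q: ISA temp = 1°C, deviation -17°C, DA = 7000 + 120 × (-17) = 4960 ft.
Site P is higher by 10088 − 4960 = 5128 ft.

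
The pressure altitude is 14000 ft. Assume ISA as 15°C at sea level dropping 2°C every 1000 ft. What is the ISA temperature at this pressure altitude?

-13°C

ISA temperature = 15 − 2 × (14000/1000) = 15 − 28 = -13°C.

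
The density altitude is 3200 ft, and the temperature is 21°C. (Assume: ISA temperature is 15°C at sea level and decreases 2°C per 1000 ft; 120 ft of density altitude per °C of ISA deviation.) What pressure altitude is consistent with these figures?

2000 ft

DA = PA + 120 × (OAT − (15 − 2·PA/1000)) = PA + 120·OAT − 1800 + 0.24·PA = 1.24·PA + 120·OAT − 1800.
So 1.24·PA = 3200 − 120 × 21 + 1800 = 2480.
PA = 2480 / 1.24 = 2000 ft.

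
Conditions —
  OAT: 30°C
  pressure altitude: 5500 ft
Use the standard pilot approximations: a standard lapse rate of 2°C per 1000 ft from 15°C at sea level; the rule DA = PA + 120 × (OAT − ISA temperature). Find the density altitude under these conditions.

8620 ft

ISA temperature at 5500 ft = 15 − 2 × (5500/1000) = 4°C.
ISA deviation = 30 − 4 = +26°C.
Density altitude = 5500 + 120 × (26) = 5500 + (+3120) = 8620 ft.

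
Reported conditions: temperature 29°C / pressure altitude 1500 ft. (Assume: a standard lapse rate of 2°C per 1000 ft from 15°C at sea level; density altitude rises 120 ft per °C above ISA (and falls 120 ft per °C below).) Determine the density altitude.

3540 ft

ISA temperature at 1500 ft = 15 − 2 × (1500/1000) = 12°C.
ISA deviation = 29 − 12 = +17°C.
Density altitude = 1500 + 120 × (17) = 1500 + (+2040) = 3540 ft.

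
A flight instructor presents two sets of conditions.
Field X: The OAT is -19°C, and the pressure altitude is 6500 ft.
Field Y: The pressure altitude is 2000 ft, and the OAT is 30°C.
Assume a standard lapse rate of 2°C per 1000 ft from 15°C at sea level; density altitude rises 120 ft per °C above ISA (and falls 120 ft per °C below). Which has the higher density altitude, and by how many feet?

Field X: ISA temp = 2°C, deviation -21°C, DA = 6500 + 120 × (-21) = 3980 ft.
Field Y: ISA temp = 11°C, deviation +19°C, DA = 2000 + 120 × 19 = 4280 ft.
Field Y is higher by 4280 − 3980 = 300 ft.

Field Y by 300 ft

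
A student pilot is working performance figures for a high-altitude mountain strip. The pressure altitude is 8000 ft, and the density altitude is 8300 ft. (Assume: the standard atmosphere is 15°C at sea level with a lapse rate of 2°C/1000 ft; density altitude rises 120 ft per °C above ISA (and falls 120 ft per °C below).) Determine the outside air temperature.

Density altitude − pressure altitude = 8300 − 8000 = +300 ft.
At 120 ft/°C that is an ISA deviation of 300/120 = +2.5°C.
ISA temperature at 8000 ft = 15 − 2 × (8000/1000) = -1°C.
OAT = ISA + deviation = -1 + (+2.5) = 1.5°C.

1.5°C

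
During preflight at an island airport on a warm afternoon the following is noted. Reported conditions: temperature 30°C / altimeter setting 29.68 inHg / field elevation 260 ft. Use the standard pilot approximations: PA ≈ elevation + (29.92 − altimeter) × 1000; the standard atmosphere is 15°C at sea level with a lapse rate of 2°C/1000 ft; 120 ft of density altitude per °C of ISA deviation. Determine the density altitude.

Pressure altitude = 260 + (29.92 − 29.68) × 1000 = 260 + (+240) = 500 ft.
ISA temperature at 500 ft = 15 − 2 × (500/1000) = 14°C.
ISA deviation = 30 − 14 = +16°C.
Density altitude = 500 + 120 × (16) = 2420 ft.

2420 ft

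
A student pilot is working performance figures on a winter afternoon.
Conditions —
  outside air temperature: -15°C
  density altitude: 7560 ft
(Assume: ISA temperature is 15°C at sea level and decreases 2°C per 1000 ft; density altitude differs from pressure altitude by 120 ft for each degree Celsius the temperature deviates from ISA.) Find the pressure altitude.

9000 ft

DA = PA + 120 × (OAT − (15 − 2·PA/1000)) = PA + 120·OAT − 1800 + 0.24·PA = 1.24·PA + 120·OAT − 1800.
So 1.24·PA = 7560 − 120 × (-15) + 1800 = 11160.
PA = 11160 / 1.24 = 9000 ft.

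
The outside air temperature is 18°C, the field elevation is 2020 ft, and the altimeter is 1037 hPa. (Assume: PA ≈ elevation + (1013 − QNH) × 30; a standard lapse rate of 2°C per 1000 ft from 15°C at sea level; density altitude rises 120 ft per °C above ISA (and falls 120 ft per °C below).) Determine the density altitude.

1972 ft

Pressure altitude = 2020 + (1013 − 1037) × 30 = 2020 + (-720) = 1300 ft.
ISA temperature at 1300 ft = 15 − 2 × (1300/1000) = 12.4°C.
ISA deviation = 18 − 12.4 = +5.6°C.
Density altitude = 1300 + 120 × (5.6) = 1972 ft.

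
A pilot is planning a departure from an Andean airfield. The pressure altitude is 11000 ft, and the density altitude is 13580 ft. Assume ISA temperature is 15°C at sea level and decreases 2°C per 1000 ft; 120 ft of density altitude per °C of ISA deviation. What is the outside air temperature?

Density altitude − pressure altitude = 13580 − 11000 = +2580 ft.
At 120 ft/°C that is an ISA deviation of 2580/120 = +21.5°C.
ISA temperature at 11000 ft = 15 − 2 × (11000/1000) = -7°C.
OAT = ISA + deviation = -7 + (+21.5) = 14.5°C.

14.5°C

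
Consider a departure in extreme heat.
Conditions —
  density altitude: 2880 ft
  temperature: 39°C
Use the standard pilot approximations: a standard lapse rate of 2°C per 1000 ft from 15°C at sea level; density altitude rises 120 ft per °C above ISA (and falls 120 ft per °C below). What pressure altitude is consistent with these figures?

0 ft

DA = PA + 120 × (OAT − (15 − 2·PA/1000)) = PA + 120·OAT − 1800 + 0.24·PA = 1.24·PA + 120·OAT − 1800.
So 1.24·PA = 2880 − 120 × 39 + 1800 = 0.
PA = 0 / 1.24 = 0 ft.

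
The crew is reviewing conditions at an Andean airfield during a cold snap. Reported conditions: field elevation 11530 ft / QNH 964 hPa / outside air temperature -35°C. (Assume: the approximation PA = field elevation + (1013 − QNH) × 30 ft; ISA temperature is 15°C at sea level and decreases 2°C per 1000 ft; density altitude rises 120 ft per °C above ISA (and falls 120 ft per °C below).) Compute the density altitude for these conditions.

10120 ft

Pressure altitude = 11530 + (1013 − 964) × 30 = 11530 + (+1470) = 13000 ft.
ISA temperature at 13000 ft = 15 − 2 × (13000/1000) = -11°C.
ISA deviation = -35 − (-11) = -24°C.
Density altitude = 13000 + 120 × (-24) = 10120 ft.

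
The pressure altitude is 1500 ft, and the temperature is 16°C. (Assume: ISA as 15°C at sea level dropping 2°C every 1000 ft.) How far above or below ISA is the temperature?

ISA+4°C

ISA temperature at 1500 ft = 15 − 2 × (1500/1000) = 12°C.
Deviation = OAT − ISA = 16 − 12 = +4°C.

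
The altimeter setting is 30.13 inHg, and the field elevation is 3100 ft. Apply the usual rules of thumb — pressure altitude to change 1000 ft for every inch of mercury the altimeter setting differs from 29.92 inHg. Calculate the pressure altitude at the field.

Pressure correction = (29.92 − 30.13) × 1000 = -210 ft.
Pressure altitude = 3100 + (-210) = 2890 ft.

2890 ft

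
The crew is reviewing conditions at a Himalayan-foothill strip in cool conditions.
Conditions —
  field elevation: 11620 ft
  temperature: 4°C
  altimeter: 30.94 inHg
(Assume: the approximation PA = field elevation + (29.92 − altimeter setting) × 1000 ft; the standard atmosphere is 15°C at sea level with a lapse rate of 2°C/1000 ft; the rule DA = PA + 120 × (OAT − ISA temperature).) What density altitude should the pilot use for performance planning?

Pressure altitude = 11620 + (29.92 − 30.94) × 1000 = 11620 + (-1020) = 10600 ft.
ISA temperature at 10600 ft = 15 − 2 × (10600/1000) = -6.2°C.
ISA deviation = 4 − (-6.2) = +10.2°C.
Density altitude = 10600 + 120 × (10.2) = 11824 ft.

11824 ft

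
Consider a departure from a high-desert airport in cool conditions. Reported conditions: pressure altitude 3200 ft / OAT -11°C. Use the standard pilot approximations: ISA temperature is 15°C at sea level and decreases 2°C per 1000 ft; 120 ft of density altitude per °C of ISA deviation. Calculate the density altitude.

848 ft

ISA temperature at 3200 ft = 15 − 2 × (3200/1000) = 8.6°C.
ISA deviation = -11 − 8.6 = -19.6°C.
Density altitude = 3200 + 120 × (-19.6) = 3200 + (-2352) = 848 ft.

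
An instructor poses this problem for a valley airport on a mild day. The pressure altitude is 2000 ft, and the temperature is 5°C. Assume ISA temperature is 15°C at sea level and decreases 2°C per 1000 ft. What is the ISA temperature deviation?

ISA temperature at 2000 ft = 15 − 2 × (2000/1000) = 11°C.
Deviation = OAT − ISA = 5 − 11 = -6°C.

ISA-6°C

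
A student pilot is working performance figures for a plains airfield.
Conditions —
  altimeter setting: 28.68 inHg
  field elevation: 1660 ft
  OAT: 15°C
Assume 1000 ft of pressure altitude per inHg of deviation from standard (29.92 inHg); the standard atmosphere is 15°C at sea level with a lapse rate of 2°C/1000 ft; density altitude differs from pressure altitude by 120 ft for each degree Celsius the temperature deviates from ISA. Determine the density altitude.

3596 ft

Pressure altitude = 1660 + (29.92 − 28.68) × 1000 = 1660 + (+1240) = 2900 ft.
ISA temperature at 2900 ft = 15 − 2 × (2900/1000) = 9.2°C.
ISA deviation = 15 − 9.2 = +5.8°C.
Density altitude = 2900 + 120 × (5.8) = 3596 ft.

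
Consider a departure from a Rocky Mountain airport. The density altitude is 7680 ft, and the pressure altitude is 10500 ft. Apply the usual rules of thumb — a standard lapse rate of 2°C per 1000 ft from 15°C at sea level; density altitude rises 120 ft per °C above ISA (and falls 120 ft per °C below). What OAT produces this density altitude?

Density altitude − pressure altitude = 7680 − 10500 = -2820 ft.
At 120 ft/°C that is an ISA deviation of -2820/120 = -23.5°C.
ISA temperature at 10500 ft = 15 − 2 × (10500/1000) = -6°C.
OAT = ISA + deviation = -6 + (-23.5) = -29.5°C.

-29.5°C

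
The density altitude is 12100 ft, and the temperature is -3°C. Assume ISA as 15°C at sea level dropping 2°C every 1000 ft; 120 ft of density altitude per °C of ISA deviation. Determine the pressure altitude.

11500 ft

DA = PA + 120 × (OAT − (15 − 2·PA/1000)) = PA + 120·OAT − 1800 + 0.24·PA = 1.24·PA + 120·OAT − 1800.
So 1.24·PA = 12100 − 120 × (-3) + 1800 = 14260.
PA = 14260 / 1.24 = 11500 ft.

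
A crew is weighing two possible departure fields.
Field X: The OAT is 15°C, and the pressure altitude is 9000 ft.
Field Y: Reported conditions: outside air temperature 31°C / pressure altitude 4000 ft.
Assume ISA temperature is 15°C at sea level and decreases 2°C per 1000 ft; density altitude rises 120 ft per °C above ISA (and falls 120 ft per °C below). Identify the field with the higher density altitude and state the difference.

Field X by 4280 ft

Field X: ISA temp = -3°C, deviation +18°C, DA = 9000 + 120 × 18 = 11160 ft.
Field Y: ISA temp = 7°C, deviation +24°C, DA = 4000 + 120 × 24 = 6880 ft.
Field X is higher by 11160 − 6880 = 4280 ft.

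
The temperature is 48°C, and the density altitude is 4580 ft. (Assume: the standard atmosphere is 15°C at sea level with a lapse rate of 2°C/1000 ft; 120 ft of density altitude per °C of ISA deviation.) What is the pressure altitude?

DA = PA + 120 × (OAT − (15 − 2·PA/1000)) = PA + 120·OAT − 1800 + 0.24·PA = 1.24·PA + 120·OAT − 1800.
So 1.24·PA = 4580 − 120 × 48 + 1800 = 620.
PA = 620 / 1.24 = 500 ft.

500 ft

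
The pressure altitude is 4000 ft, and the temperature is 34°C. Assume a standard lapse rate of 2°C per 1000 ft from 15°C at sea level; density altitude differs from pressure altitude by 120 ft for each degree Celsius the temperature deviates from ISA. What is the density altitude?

ISA temperature at 4000 ft = 15 − 2 × (4000/1000) = 7°C.
ISA deviation = 34 − 7 = +27°C.
Density altitude = 4000 + 120 × (27) = 4000 + (+3240) = 7240 ft.

7240 ft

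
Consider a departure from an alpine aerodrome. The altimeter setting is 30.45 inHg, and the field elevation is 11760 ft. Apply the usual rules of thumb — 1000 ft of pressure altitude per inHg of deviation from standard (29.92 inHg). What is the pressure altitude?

11230 ft

Pressure correction = (29.92 − 30.45) × 1000 = -530 ft.
Pressure altitude = 11760 + (-530) = 11230 ft.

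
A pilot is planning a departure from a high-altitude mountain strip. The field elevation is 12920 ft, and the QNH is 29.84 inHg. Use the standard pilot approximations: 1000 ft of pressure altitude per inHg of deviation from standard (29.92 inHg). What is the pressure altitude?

13000 ft

Pressure correction = (29.92 − 29.84) × 1000 = +80 ft.
Pressure altitude = 12920 + (+80) = 13000 ft.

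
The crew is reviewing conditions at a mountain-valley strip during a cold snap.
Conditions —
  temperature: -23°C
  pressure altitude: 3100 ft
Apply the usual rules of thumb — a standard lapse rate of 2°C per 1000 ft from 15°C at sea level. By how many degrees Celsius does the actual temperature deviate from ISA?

ISA-31.8°C

ISA temperature at 3100 ft = 15 − 2 × (3100/1000) = 8.8°C.
Deviation = OAT − ISA = -23 − 8.8 = -31.8°C.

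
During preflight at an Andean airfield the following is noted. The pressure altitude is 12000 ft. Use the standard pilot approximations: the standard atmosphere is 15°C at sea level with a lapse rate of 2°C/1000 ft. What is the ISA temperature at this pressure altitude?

-9°C

ISA temperature = 15 − 2 × (12000/1000) = 15 − 24 = -9°C.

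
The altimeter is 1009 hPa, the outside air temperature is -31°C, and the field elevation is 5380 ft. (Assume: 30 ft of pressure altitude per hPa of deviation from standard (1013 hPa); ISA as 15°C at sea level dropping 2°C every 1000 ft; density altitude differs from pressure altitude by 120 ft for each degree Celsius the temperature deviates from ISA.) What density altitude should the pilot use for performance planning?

Pressure altitude = 5380 + (1013 − 1009) × 30 = 5380 + (+120) = 5500 ft.
ISA temperature at 5500 ft = 15 − 2 × (5500/1000) = 4°C.
ISA deviation = -31 − 4 = -35°C.
Density altitude = 5500 + 120 × (-35) = 1300 ft.

1300 ft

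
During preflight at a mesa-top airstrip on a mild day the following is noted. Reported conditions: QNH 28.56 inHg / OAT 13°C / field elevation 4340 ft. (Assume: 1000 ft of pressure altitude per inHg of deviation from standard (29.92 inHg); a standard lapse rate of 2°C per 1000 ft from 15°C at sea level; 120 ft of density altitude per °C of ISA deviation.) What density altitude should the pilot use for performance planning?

6828 ft

Pressure altitude = 4340 + (29.92 − 28.56) × 1000 = 4340 + (+1360) = 5700 ft.
ISA temperature at 5700 ft = 15 − 2 × (5700/1000) = 3.6°C.
ISA deviation = 13 − 3.6 = +9.4°C.
Density altitude = 5700 + 120 × (9.4) = 6828 ft.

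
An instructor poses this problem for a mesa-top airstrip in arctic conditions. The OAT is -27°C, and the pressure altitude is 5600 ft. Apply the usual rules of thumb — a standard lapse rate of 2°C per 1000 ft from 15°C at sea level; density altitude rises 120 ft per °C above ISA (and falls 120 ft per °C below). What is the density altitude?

ISA temperature at 5600 ft = 15 − 2 × (5600/1000) = 3.8°C.
ISA deviation = -27 − 3.8 = -30.8°C.
Density altitude = 5600 + 120 × (-30.8) = 5600 + (-3696) = 1904 ft.

1904 ft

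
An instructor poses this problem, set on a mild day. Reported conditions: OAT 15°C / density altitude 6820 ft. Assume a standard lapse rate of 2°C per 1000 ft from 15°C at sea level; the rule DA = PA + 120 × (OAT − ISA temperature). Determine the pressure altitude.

DA = PA + 120 × (OAT − (15 − 2·PA/1000)) = PA + 120·OAT − 1800 + 0.24·PA = 1.24·PA + 120·OAT − 1800.
So 1.24·PA = 6820 − 120 × 15 + 1800 = 6820.
PA = 6820 / 1.24 = 5500 ft.

5500 ft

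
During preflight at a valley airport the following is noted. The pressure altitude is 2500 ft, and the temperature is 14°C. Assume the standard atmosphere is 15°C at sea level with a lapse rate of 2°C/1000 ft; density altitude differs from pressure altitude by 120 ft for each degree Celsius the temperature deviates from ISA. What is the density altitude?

2980 ft

ISA temperature at 2500 ft = 15 − 2 × (2500/1000) = 10°C.
ISA deviation = 14 − 10 = +4°C.
Density altitude = 2500 + 120 × (4) = 2500 + (+480) = 2980 ft.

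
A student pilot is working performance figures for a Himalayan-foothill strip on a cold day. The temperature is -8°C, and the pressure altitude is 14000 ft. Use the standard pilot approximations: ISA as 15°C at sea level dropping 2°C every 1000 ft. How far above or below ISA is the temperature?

ISA+5°C

ISA temperature at 14000 ft = 15 − 2 × (14000/1000) = -13°C.
Deviation = OAT − ISA = -8 − (-13) = +5°C.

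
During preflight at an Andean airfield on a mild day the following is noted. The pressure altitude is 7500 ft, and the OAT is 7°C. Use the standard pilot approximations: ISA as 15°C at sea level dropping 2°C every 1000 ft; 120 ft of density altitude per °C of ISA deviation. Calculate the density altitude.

8340 ft

ISA temperature at 7500 ft = 15 − 2 × (7500/1000) = 0°C.
ISA deviation = 7 − 0 = +7°C.
Density altitude = 7500 + 120 × (7) = 7500 + (+840) = 8340 ft.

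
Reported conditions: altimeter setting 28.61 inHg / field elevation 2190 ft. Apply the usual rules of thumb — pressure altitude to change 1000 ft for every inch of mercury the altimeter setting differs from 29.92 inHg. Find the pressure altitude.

3500 ft

Pressure correction = (29.92 − 28.61) × 1000 = +1310 ft.
Pressure altitude = 2190 + (+1310) = 3500 ft.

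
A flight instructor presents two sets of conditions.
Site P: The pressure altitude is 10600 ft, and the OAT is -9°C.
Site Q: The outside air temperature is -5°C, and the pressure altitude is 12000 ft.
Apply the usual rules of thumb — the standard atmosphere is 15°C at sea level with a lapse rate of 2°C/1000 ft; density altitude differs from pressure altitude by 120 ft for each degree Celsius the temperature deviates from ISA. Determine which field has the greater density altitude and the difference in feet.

Site Q by 2216 ft

Site P: ISA temp = -6.2°C, deviation -2.8°C, DA = 10600 + 120 × (-2.8) = 10264 ft.
Site Q: ISA temp = -9°C, deviation +4°C, DA = 12000 + 120 × 4 = 12480 ft.
Site Q is higher by 12480 − 10264 = 2216 ft.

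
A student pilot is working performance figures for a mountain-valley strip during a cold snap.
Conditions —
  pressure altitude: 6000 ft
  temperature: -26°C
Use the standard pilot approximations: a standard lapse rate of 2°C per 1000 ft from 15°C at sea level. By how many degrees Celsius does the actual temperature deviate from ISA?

ISA-29°C

ISA temperature at 6000 ft = 15 − 2 × (6000/1000) = 3°C.
Deviation = OAT − ISA = -26 − 3 = -29°C.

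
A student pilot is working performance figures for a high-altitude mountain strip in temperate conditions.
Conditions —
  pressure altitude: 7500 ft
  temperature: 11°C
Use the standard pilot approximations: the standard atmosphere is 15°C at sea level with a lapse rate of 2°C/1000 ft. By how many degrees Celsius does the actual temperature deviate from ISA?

ISA temperature at 7500 ft = 15 − 2 × (7500/1000) = 0°C.
Deviation = OAT − ISA = 11 − 0 = +11°C.

ISA+11°C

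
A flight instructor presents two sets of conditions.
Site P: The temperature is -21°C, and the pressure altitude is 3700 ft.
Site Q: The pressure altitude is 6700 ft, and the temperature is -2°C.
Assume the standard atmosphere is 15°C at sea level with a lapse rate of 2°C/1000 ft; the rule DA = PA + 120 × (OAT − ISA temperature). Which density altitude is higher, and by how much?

Site P: ISA temp = 7.6°C, deviation -28.6°C, DA = 3700 + 120 × (-28.6) = 268 ft.
Site Q: ISA temp = 1.6°C, deviation -3.6°C, DA = 6700 + 120 × (-3.6) = 6268 ft.
Site Q is higher by 6268 − 268 = 6000 ft.

Site Q by 6000 ft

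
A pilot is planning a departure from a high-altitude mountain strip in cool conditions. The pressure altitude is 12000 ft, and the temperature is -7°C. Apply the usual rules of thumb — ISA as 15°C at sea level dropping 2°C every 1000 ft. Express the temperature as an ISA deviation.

ISA+2°C

ISA temperature at 12000 ft = 15 − 2 × (12000/1000) = -9°C.
Deviation = OAT − ISA = -7 − (-9) = +2°C.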